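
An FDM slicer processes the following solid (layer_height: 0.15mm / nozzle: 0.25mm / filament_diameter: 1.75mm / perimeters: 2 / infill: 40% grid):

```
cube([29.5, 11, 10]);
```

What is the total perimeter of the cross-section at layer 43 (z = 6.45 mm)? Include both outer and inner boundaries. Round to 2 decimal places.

At z = 6.45 mm: the cube (footprint 29.5×11) is included at this height (perimeter 81.00 mm). Overall, the cross-section is a single solid region. Total boundary length (outer) = 81.00 mm.

81.00 mm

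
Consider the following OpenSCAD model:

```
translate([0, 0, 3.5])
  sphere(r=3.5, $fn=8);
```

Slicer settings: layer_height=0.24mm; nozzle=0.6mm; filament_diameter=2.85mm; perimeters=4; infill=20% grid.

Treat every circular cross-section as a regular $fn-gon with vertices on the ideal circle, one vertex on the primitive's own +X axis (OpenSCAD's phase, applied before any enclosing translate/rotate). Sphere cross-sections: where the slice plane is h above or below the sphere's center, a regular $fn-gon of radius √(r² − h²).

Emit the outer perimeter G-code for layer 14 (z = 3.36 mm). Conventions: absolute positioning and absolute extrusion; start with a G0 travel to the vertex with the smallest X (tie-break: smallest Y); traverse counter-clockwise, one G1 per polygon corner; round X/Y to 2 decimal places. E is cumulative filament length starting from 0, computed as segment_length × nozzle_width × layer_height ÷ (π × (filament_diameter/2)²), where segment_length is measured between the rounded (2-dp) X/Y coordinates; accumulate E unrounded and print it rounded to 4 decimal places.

At z = 3.36 mm: the r=3.5 sphere contributes a regular 8-gon of circumradius √(3.5²−0.14²) = 3.497. The outline is a single polygon with 8 vertices. Extrusion per mm of travel: 0.6 × 0.24 / (π × 1.425²) = 0.022573. Accumulating E over each segment gives final E = 0.4833.

G0 X-3.50 Y0.00 Z3.36
G1 X-2.47 Y-2.47 E0.0604
G1 X0.00 Y-3.50 E0.1208
G1 X2.47 Y-2.47 E0.1812
G1 X3.50 Y0.00 E0.2416
G1 X2.47 Y2.47 E0.3020
G1 X0.00 Y3.50 E0.3624
G1 X-2.47 Y2.47 E0.4229
G1 X-3.50 Y0.00 E0.4833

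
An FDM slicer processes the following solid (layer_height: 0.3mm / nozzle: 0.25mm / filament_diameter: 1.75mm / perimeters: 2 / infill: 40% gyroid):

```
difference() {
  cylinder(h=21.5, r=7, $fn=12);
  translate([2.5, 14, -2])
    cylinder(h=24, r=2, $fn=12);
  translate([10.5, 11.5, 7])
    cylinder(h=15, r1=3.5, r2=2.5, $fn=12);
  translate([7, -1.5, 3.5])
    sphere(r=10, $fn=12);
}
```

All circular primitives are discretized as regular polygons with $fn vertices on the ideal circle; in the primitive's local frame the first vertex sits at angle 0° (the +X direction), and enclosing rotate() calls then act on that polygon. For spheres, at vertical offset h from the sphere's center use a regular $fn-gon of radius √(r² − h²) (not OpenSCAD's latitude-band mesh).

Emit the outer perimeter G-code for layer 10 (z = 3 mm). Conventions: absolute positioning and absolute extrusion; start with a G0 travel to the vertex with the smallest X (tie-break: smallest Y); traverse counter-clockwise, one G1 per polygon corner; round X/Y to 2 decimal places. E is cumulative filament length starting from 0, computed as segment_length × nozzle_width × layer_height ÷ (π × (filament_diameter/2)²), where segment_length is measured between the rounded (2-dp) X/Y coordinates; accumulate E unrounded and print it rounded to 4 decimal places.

G0 X-7.00 Y0.00 Z3.00
G1 X-6.06 Y-3.50 E0.1130
G1 X-3.50 Y-6.06 E0.2259
G1 X-1.56 Y-6.58 E0.2885
G1 X-1.65 Y-6.49 E0.2925
G1 X-2.99 Y-1.50 E0.4536
G1 X-1.65 Y3.49 E0.6147
G1 X1.46 Y6.61 E0.7521
G1 X0.00 Y7.00 E0.7992
G1 X-3.50 Y6.06 E0.9122
G1 X-6.06 Y3.50 E1.0251
G1 X-7.00 Y0.00 E1.1381

At z = 3 mm: the r=7 cylinder gives a regular 12-gon of circumradius 7 (constant along its height); the r=2 cylinder at (2.5, 14) gives a regular 12-gon of circumradius 2 (constant along its height); the cone at (10.5, 11.5) does not reach this height (z outside [7, 22]); the r=10 sphere at (7, -1.5) contributes a regular 12-gon of circumradius √(10²−0.5²) = 9.987; Subtracting the remaining from the first: starting from the r=7 cylinder, the r=2 cylinder at (2.5, 14) misses the remaining region (no effect); the r=10 sphere at (7, -1.5) partially overlaps it — only the 97.12 mm² overlap (of its 299.25 mm²) is removed, clipping the outline — 1 connected region. The outline is a single polygon with 11 vertices. Extrusion per mm of travel: 0.25 × 0.3 / (π × 0.875²) = 0.031181. Accumulating E over each segment gives final E = 1.1381.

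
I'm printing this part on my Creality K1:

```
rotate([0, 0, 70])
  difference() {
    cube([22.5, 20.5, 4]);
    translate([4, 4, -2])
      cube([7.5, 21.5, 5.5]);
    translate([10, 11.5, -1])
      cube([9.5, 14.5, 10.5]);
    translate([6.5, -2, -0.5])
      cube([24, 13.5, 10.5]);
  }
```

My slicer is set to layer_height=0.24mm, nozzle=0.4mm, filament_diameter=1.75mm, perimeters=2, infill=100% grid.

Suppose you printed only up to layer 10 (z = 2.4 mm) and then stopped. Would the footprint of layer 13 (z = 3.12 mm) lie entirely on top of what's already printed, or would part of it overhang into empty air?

Compare the two slices. At z = 2.4: the 22.5×20.5 cube contributes its full rectangle (area 461.25 mm²); the cube at (4, 4) (footprint 7.5×21.5) is included at this height (area 161.25 mm²); the 9.5×14.5 cube at (10, 11.5) contributes its full rectangle (area 137.75 mm²); the cube at (6.5, -2) is present — its section is the full 24×13.5 rectangle (area 324.00 mm²); Taking the first minus the rest: starting from the 22.5×20.5 cube (461.25 mm²), the 7.5×21.5 cube at (4, 4) partially overlaps it — only the 123.75 mm² overlap (of its 161.25 mm²) is removed, clipping the outline; the 9.5×14.5 cube at (10, 11.5) partially overlaps it — only the 72.00 mm² overlap (of its 137.75 mm²) is removed, clipping the outline; the 24×13.5 cube at (6.5, -2) partially overlaps it — only the 146.50 mm² overlap (of its 324.00 mm²) is removed, clipping the outline — area = 119.00 mm²; (whole slice rotated 70° about Z — lengths, areas and connectivity unchanged). At z = 3.12: the 22.5×20.5 cube contributes its full rectangle (area 461.25 mm²); the cube at (4, 4) (footprint 7.5×21.5) is included at this height (area 161.25 mm²); the cube at (10, 11.5) is present — its section is the full 9.5×14.5 rectangle (area 137.75 mm²); the 24×13.5 cube at (6.5, -2) contributes its full rectangle (area 324.00 mm²); Subtracting the remaining from the first: starting from the 22.5×20.5 cube (461.25 mm²), the 7.5×21.5 cube at (4, 4) partially overlaps it — only the 123.75 mm² overlap (of its 161.25 mm²) is removed, clipping the outline; the 9.5×14.5 cube at (10, 11.5) partially overlaps it — only the 72.00 mm² overlap (of its 137.75 mm²) is removed, clipping the outline; the 24×13.5 cube at (6.5, -2) partially overlaps it — only the 146.50 mm² overlap (of its 324.00 mm²) is removed, clipping the outline — area = 119.00 mm²; (rotated 70° about Z; rotation is an isometry so areas/perimeters/island counts are preserved). Checking containment: the cross-section at z = 3.12 is a subset of the cross-section at z = 2.4.

entirely on top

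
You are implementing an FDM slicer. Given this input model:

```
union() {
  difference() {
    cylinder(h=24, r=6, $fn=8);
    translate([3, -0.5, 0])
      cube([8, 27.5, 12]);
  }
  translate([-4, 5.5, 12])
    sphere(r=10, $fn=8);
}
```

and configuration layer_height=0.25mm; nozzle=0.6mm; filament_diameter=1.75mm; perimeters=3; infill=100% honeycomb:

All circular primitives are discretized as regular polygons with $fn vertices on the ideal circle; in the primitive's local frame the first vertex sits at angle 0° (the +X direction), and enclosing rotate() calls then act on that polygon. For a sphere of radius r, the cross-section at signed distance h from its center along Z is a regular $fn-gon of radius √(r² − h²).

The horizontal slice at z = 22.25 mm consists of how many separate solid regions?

1

At z = 22.25 mm: the r=6 cylinder contributes a regular 8-gon of circumradius 6; the cube at (3, -0.5) is not intersected at this z (z outside [0, 12]); Subtracting the remaining from the first: none of the subtracted shapes is present at this height, so the r=6 cylinder is unchanged — 1 connected region; the sphere at (-4, 5.5) is not intersected at this z (|z−center|=10.250 > r=10); Combining (union): only that combined region is present, so the union is just that shape — 1 connected region. The result has 1 disconnected region.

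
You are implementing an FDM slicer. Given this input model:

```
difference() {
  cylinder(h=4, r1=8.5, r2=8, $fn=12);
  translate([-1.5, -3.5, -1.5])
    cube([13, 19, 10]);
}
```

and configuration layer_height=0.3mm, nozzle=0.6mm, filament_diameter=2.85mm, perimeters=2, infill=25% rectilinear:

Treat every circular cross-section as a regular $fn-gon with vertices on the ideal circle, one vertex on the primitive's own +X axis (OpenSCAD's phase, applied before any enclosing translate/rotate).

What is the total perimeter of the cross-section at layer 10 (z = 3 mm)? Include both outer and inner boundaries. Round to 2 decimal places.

At z = 3 mm: the cone contributes a regular 12-gon of circumradius 8.125 (interpolated between r1=8.5 and r2=8 at t=0.750) (perimeter = 2·12·8.125·sin(180°/12) = 50.47 mm); the cube at (-1.5, -3.5) (footprint 13×19) is included at this height (perimeter 64.00 mm); After the difference (first − rest): starting from the cone, the 13×19 cube at (-1.5, -3.5) partially overlaps it — only the 93.44 mm² overlap (of its 247.00 mm²) is removed, clipping the outline — boundary = 52.59 mm. Overall, the cross-section is a single solid region. Total boundary length (outer) = 52.59 mm.

52.59 mm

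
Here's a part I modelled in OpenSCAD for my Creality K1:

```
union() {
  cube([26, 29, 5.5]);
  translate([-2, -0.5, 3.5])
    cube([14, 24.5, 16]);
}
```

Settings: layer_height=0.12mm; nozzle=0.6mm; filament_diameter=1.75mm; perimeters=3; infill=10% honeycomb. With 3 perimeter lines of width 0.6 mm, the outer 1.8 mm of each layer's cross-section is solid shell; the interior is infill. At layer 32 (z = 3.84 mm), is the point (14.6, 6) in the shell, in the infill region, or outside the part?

infill

At z = 3.84 mm: the cube is present — its section is the full 26×29 rectangle; the cube at (-2, -0.5) is present — its section is the full 14×24.5 rectangle; Merging all regions: the regions partially overlap (shared area 288.00 mm²), so overlapping operands fuse into one piece — 1 connected region. Overall, the cross-section is a single solid region. The nearest boundary edge runs (26.00, 0.00)→(12.00, 0.00); distance from the point to it = 6.00 mm. The point is inside the cross-section and 6.00 mm from the nearest boundary — more than the 1.8 mm shell width (3 × 0.6), so it's in the infill interior.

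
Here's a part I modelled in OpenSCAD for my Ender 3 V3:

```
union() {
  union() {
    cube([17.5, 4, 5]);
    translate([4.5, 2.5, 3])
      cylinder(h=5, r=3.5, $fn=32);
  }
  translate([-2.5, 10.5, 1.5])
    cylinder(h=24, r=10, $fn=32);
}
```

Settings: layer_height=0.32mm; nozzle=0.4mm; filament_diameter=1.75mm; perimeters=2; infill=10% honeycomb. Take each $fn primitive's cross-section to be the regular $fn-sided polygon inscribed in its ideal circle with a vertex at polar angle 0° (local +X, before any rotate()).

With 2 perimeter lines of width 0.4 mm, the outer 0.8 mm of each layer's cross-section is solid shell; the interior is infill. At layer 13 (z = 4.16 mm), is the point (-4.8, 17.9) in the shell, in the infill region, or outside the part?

infill

At z = 4.16 mm: the cube (footprint 17.5×4) is included at this height; the cylinder at (4.5, 2.5): section is a regular 32-gon, circumradius r=3.5; Taking the union: the regions partially overlap (shared area 25.94 mm²), so overlapping operands fuse into one piece — 1 connected region; the r=10 cylinder at (-2.5, 10.5) contributes a regular 32-gon of circumradius 10; Merging all regions: the regions partially overlap (shared area 16.54 mm²), so overlapping operands fuse into one piece — 1 connected region. Overall, the cross-section is a single solid region. The nearest boundary edge runs (-6.33, 19.74)→(-4.45, 20.31); distance from the point to it = 2.20 mm. The point is inside the cross-section and 2.20 mm from the nearest boundary — more than the 0.8 mm shell width (2 × 0.4), so it's in the infill interior.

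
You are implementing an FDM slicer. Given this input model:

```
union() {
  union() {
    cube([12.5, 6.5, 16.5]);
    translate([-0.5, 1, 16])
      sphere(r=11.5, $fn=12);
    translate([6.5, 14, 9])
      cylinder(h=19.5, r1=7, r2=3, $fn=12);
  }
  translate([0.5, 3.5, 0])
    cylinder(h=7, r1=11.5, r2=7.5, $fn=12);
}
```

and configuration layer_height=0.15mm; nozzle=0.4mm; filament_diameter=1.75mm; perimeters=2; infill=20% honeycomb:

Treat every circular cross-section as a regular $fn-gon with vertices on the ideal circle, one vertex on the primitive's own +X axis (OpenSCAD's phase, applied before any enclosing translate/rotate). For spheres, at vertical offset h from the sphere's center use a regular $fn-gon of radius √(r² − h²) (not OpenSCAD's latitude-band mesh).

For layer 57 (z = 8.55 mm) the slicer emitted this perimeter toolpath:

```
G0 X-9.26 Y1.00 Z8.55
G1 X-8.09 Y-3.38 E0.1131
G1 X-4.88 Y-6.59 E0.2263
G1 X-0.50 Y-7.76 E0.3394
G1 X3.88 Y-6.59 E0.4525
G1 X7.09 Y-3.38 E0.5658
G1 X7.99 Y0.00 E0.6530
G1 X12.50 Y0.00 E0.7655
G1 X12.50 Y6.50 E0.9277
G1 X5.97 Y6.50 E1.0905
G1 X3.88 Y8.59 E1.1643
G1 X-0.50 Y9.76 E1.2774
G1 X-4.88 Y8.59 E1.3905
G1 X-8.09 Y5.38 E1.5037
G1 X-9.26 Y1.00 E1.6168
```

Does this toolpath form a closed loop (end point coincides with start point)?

Start point (G0): (-9.26, 1.00). End point (last G1): the path returns to the start — closed.

yes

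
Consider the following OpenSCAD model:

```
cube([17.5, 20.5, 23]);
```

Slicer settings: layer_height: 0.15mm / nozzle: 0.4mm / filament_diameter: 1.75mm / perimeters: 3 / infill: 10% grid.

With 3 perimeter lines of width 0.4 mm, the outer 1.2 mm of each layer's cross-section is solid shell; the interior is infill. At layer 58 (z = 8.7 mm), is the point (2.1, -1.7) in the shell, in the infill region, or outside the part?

outside

At z = 8.7 mm: the 17.5×20.5 cube contributes its full rectangle. Overall, the cross-section is a single solid region. The nearest boundary edge runs (0.00, 0.00)→(17.50, 0.00); distance from the point to it = 1.70 mm. The point is not inside any of the regions above, so it lies outside the cross-section (1.70 mm from the nearest boundary).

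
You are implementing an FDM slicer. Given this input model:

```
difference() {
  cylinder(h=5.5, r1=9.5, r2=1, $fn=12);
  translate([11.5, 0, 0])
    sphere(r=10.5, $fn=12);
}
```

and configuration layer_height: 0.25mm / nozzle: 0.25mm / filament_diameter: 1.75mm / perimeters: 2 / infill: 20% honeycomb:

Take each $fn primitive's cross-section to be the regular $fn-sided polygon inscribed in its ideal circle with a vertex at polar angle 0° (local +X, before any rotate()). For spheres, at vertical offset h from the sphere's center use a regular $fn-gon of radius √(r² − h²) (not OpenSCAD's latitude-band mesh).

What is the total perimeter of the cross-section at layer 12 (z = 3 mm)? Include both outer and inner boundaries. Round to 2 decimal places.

28.94 mm

At z = 3 mm: the cone: at t=0.545 of its height the radius interpolates to r₁+(r₂−r₁)t = 4.864, giving a regular 12-gon of that circumradius (perimeter = 2·12·4.864·sin(180°/12) = 30.21 mm); the r=10.5 sphere at (11.5, 0) slices to a regular 12-gon of circumradius 10.062 (√(r²−h²) with h=3 from center) (perimeter = 2·12·10.062·sin(180°/12) = 62.50 mm); After the difference (first − rest): starting from the cone, the r=10.5 sphere at (11.5, 0) partially overlaps it — only the 17.05 mm² overlap (of its 303.75 mm²) is removed, clipping the outline — boundary = 28.94 mm. Overall, the cross-section is a single solid region. Total boundary length (outer) = 28.94 mm.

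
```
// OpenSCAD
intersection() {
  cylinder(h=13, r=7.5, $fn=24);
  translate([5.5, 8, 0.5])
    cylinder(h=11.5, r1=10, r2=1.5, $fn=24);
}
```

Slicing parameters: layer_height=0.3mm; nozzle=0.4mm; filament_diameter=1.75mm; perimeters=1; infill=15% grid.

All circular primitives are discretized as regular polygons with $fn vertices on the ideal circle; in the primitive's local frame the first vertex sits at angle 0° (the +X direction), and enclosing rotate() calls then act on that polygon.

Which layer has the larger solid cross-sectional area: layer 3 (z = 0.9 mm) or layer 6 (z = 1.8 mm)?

layer 3 (z = 0.9 mm)

Layer 3 (z = 0.9): the r=7.5 cylinder gives a regular 24-gon of circumradius 7.5 (constant along its height) (area = (24/2)·7.500²·sin(360°/24) = 174.70 mm²); the cone at (5.5, 8) (r1=10→r2=1.5) has section circumradius 9.704 here — a regular 24-gon (area = (24/2)·9.704²·sin(360°/24) = 292.49 mm²); Keeping only the common overlap: the cone at (5.5, 8) partially overlaps the r=7.5 cylinder; clipping to the common part keeps 71.98 mm² — area = 71.98 mm². So its area = 71.98 mm². Layer 6 (z = 1.8): the r=7.5 cylinder contributes a regular 24-gon of circumradius 7.5 (area = (24/2)·7.500²·sin(360°/24) = 174.70 mm²); the cone at (5.5, 8): at t=0.113 of its height the radius interpolates to r₁+(r₂−r₁)t = 9.039, giving a regular 24-gon of that circumradius (area = (24/2)·9.039²·sin(360°/24) = 253.76 mm²); After intersecting: the cone at (5.5, 8) partially overlaps the r=7.5 cylinder; clipping to the common part keeps 62.06 mm² — area = 62.06 mm². So its area = 62.06 mm². Layer 3 is larger (71.98 vs 62.06 mm²).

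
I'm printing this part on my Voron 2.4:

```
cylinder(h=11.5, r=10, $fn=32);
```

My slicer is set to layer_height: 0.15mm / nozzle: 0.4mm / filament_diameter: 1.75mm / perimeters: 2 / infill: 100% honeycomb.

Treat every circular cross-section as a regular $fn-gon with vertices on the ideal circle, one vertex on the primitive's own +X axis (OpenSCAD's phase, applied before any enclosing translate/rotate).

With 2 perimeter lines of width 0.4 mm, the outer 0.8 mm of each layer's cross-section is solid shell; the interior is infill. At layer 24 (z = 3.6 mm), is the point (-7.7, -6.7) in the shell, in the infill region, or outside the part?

outside

At z = 3.6 mm: the r=10 cylinder contributes a regular 32-gon of circumradius 10. Overall, the cross-section is a single solid region. The nearest boundary edge runs (-8.31, -5.56)→(-7.07, -7.07); distance from the point to it = 0.25 mm. The point is not inside any of the regions above, so it lies outside the cross-section (0.25 mm from the nearest boundary).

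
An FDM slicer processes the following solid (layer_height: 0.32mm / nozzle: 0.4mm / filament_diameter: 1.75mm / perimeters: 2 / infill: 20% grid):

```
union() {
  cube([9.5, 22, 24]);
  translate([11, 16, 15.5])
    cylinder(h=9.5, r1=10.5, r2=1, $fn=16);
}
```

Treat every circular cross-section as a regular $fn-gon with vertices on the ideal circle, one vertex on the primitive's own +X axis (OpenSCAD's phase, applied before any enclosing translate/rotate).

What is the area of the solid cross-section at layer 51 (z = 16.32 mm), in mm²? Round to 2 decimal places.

At z = 16.32 mm: the 9.5×22 cube contributes its full rectangle (area 209.00 mm²); the cone at (11, 16): at t=0.086 of its height the radius interpolates to r₁+(r₂−r₁)t = 9.680, giving a regular 16-gon of that circumradius (area = (16/2)·9.680²·sin(360°/16) = 286.87 mm²); Taking the union: the regions partially overlap — summed areas 495.87 mm² minus the doubly-counted overlap 101.68 mm² gives 394.18 mm² — area = 394.18 mm². Overall, the cross-section is a single solid region. Net area = 394.18 mm².

394.18 mm²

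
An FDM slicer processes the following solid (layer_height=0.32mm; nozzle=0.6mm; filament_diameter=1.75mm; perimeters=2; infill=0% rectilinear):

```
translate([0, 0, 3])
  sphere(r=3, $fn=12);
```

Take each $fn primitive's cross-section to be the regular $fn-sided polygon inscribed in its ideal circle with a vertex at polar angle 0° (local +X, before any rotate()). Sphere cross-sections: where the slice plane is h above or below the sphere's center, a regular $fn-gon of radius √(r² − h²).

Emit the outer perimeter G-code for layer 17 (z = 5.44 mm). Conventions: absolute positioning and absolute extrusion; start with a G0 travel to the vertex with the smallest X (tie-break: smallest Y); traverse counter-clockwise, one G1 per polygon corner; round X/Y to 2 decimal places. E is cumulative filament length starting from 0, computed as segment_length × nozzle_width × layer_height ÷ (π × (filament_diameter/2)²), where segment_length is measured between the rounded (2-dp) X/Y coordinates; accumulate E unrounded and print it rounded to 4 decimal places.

G0 X-1.75 Y0.00 Z5.44
G1 X-1.51 Y-0.87 E0.0720
G1 X-0.87 Y-1.51 E0.1443
G1 X0.00 Y-1.75 E0.2163
G1 X0.87 Y-1.51 E0.2884
G1 X1.51 Y-0.87 E0.3606
G1 X1.75 Y0.00 E0.4327
G1 X1.51 Y0.87 E0.5047
G1 X0.87 Y1.51 E0.5770
G1 X0.00 Y1.75 E0.6490
G1 X-0.87 Y1.51 E0.7210
G1 X-1.51 Y0.87 E0.7933
G1 X-1.75 Y0.00 E0.8653

At z = 5.44 mm: the r=3 sphere contributes a regular 12-gon of circumradius √(3²−2.44²) = 1.745. The outline is a single polygon with 12 vertices. Extrusion per mm of travel: 0.6 × 0.32 / (π × 0.875²) = 0.079824. Accumulating E over each segment gives final E = 0.8653.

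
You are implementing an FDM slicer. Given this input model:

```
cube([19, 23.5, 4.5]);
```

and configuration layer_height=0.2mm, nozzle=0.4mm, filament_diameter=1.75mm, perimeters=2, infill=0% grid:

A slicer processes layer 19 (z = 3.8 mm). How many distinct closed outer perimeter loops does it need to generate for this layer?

1

At z = 3.8 mm: the 19×23.5 cube contributes its full rectangle. The result has 1 disconnected region.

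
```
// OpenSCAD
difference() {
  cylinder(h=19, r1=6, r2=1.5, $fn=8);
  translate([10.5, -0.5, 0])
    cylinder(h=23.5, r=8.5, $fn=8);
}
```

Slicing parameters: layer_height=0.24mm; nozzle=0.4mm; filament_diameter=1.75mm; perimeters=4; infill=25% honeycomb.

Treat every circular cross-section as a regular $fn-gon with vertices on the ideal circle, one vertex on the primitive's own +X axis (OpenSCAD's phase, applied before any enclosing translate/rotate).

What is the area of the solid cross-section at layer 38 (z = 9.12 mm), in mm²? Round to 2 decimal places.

At z = 9.12 mm: the cone contributes a regular 8-gon of circumradius 3.840 (interpolated between r1=6 and r2=1.5 at t=0.480) (area = (8/2)·3.840²·sin(360°/8) = 41.71 mm²); the r=8.5 cylinder at (10.5, -0.5) gives a regular 8-gon of circumradius 8.5 (constant along its height) (area = (8/2)·8.500²·sin(360°/8) = 204.35 mm²); Taking the first minus the rest: starting from the cone (41.71 mm²), the r=8.5 cylinder at (10.5, -0.5) partially overlaps it — only the 4.04 mm² overlap (of its 204.35 mm²) is removed, clipping the outline — area = 37.67 mm². Overall, the cross-section is a single solid region. Net area = 37.67 mm².

37.67 mm²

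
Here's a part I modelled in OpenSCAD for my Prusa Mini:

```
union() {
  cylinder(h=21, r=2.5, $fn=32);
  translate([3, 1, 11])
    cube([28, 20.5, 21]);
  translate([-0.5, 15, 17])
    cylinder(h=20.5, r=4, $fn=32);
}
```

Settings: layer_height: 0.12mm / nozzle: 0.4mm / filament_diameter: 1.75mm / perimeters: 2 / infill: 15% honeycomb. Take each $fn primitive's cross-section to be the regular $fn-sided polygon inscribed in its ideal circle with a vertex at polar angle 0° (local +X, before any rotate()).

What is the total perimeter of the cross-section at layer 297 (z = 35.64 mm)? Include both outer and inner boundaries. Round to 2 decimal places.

At z = 35.64 mm: the cylinder is not intersected at this z (z outside [0, 21]); the cube at (3, 1) is not intersected at this z (z outside [11, 32]); the r=4 cylinder at (-0.5, 15) contributes a regular 32-gon of circumradius 4 (perimeter = 2·32·4.000·sin(180°/32) = 25.09 mm); Taking the union: only the r=4 cylinder at (-0.5, 15) is present, so the union is just that shape — boundary = 25.09 mm. Overall, the cross-section is a single solid region. Total boundary length (outer) = 25.09 mm.

25.09 mm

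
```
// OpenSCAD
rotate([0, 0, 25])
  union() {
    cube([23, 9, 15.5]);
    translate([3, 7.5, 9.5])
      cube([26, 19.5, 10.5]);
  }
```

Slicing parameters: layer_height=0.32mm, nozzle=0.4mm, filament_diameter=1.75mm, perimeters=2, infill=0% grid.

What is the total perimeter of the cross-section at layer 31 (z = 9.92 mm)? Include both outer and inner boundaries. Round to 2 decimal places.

At z = 9.92 mm: the cube (footprint 23×9) is included at this height (perimeter 64.00 mm); the cube at (3, 7.5) is present — its section is the full 26×19.5 rectangle (perimeter 91.00 mm); Merging all regions: the regions partially overlap (shared area 30.00 mm²), so the edge portions inside another operand are dropped and the merged outline is re-measured after clipping — boundary = 112.00 mm; (whole slice rotated 25° about Z — lengths, areas and connectivity unchanged). Overall, the cross-section is a single solid region. Total boundary length (outer) = 112.00 mm.

112.00 mm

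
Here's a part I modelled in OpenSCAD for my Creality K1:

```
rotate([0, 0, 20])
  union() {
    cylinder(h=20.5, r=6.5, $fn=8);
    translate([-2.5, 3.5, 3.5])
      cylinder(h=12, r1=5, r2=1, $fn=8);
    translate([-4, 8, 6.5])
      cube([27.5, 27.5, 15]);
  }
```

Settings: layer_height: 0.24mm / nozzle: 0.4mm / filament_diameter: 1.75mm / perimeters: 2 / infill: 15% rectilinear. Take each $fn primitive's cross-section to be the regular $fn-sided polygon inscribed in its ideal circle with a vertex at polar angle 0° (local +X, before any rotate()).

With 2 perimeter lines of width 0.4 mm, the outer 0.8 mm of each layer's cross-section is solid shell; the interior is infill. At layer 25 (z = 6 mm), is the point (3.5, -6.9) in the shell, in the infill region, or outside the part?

At z = 6 mm: the r=6.5 cylinder gives a regular 8-gon of circumradius 6.5 (constant along its height); the cone at (-2.5, 3.5): at t=0.208 of its height the radius interpolates to r₁+(r₂−r₁)t = 4.167, giving a regular 8-gon of that circumradius; the cube at (-4, 8) does not reach this height (z outside [6.5, 21.5]); Merging all regions: the regions partially overlap (shared area 35.73 mm²), so overlapping operands fuse into one piece — 1 connected region; (rotated 20° about Z; rotation is an isometry so areas/perimeters/island counts are preserved). Overall, the cross-section is a single solid region. Undo the 20° rotation: the query point maps to (0.929, -7.681) in the un-rotated model frame. The nearest boundary edge runs (4.60, -4.60)→(-0.00, -6.50); distance from the point to it = 1.45 mm. The point is not inside any of the regions above, so it lies outside the cross-section (1.45 mm from the nearest boundary).

outside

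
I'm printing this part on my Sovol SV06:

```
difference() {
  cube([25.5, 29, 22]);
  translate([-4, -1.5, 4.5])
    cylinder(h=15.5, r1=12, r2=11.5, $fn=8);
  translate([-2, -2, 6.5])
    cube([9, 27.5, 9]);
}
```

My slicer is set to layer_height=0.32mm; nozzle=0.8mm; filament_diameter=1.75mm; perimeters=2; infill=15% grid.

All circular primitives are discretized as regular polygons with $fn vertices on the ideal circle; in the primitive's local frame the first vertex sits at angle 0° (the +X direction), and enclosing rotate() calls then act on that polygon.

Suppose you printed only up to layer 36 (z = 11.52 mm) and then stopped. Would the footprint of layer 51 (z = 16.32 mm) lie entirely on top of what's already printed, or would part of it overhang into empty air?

Compare the two slices. At z = 11.52: the cube is present — its section is the full 25.5×29 rectangle (area 739.50 mm²); the cone at (-4, -1.5) (r1=12→r2=11.5) has section circumradius 11.774 here — a regular 8-gon (area = (8/2)·11.774²·sin(360°/8) = 392.07 mm²); the cube at (-2, -2) is present — its section is the full 9×27.5 rectangle (area 247.50 mm²); Taking the first minus the rest: starting from the 25.5×29 cube (739.50 mm²), the cone at (-4, -1.5) partially overlaps it — only the 43.04 mm² overlap (of its 392.07 mm²) is removed, clipping the outline; the 9×27.5 cube at (-2, -2) partially overlaps it — only the 135.49 mm² overlap (of its 247.50 mm²) is removed, clipping the outline — area = 560.97 mm². At z = 16.32: the cube is present — its section is the full 25.5×29 rectangle (area 739.50 mm²); the cone at (-4, -1.5) (r1=12→r2=11.5) has section circumradius 11.619 here — a regular 8-gon (area = (8/2)·11.619²·sin(360°/8) = 381.82 mm²); the cube at (-2, -2) is not intersected at this z (z outside [6.5, 15.5]); Subtracting the remaining from the first: starting from the 25.5×29 cube (739.50 mm²), the cone at (-4, -1.5) partially overlaps it — only the 41.33 mm² overlap (of its 381.82 mm²) is removed, clipping the outline — area = 698.17 mm². Checking containment: at z = 16.32 the cross-section extends beyond the z = 11.52 cross-section by about 137.20 mm².

part overhangs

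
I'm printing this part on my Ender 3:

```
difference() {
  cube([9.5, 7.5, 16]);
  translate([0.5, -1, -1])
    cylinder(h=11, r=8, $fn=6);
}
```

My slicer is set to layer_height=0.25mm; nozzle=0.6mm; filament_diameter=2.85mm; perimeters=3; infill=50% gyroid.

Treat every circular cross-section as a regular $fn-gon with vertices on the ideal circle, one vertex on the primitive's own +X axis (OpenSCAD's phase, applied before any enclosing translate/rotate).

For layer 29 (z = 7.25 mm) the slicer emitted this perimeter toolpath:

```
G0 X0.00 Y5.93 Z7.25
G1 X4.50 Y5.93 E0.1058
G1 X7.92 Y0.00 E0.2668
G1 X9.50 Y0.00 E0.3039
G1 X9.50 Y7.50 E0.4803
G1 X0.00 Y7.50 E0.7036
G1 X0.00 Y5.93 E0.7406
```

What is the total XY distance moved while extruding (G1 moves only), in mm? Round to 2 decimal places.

Sum the Euclidean lengths of each G1 segment: total = 31.50 mm.

31.50 mm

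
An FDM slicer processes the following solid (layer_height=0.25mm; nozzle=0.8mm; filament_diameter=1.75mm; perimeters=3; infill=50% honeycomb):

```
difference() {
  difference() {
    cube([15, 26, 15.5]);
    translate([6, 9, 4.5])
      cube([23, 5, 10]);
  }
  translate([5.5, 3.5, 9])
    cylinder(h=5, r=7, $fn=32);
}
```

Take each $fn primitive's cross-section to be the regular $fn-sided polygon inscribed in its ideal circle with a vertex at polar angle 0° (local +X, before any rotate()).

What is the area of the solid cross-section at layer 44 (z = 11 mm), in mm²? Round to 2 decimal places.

233.84 mm²

At z = 11 mm: the 15×26 cube contributes its full rectangle (area 390.00 mm²); the cube at (6, 9) (footprint 23×5) is included at this height (area 115.00 mm²); After the difference (first − rest): starting from the 15×26 cube (390.00 mm²), the 23×5 cube at (6, 9) partially overlaps it — only the 45.00 mm² overlap (of its 115.00 mm²) is removed, clipping the outline — area = 345.00 mm²; the r=7 cylinder at (5.5, 3.5) gives a regular 32-gon of circumradius 7 (constant along its height) (area = (32/2)·7.000²·sin(360°/32) = 152.95 mm²); Taking the first minus the rest: starting from that combined region (345.00 mm²), the r=7 cylinder at (5.5, 3.5) partially overlaps it — only the 111.16 mm² overlap (of its 152.95 mm²) is removed, clipping the outline — area = 233.84 mm². Overall, the cross-section has 2 separate islands. Net area = 233.84 mm².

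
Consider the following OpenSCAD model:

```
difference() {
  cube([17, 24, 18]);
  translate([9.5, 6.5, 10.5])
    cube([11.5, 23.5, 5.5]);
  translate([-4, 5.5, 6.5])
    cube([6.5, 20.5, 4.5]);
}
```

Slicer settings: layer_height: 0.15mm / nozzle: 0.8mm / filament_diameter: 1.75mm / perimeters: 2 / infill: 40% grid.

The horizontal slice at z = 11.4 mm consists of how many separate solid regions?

1

At z = 11.4 mm: the cube is present — its section is the full 17×24 rectangle; the cube at (9.5, 6.5) (footprint 11.5×23.5) is included at this height; the cube at (-4, 5.5) does not reach this height (z outside [6.5, 11]); Taking the first minus the rest: starting from the 17×24 cube, the 11.5×23.5 cube at (9.5, 6.5) partially overlaps it — only the 131.25 mm² overlap (of its 270.25 mm²) is removed, clipping the outline — 1 connected region. The result has 1 disconnected region.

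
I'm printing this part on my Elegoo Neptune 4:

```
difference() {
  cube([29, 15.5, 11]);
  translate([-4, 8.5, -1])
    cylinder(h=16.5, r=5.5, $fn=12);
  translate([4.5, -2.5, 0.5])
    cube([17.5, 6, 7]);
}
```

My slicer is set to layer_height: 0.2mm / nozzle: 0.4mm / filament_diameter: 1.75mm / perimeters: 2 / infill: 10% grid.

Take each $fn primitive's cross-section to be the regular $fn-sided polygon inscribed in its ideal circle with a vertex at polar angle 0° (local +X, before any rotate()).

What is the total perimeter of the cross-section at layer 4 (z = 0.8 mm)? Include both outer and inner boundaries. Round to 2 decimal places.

At z = 0.8 mm: the cube (footprint 29×15.5) is included at this height (perimeter 89.00 mm); the r=5.5 cylinder at (-4, 8.5) gives a regular 12-gon of circumradius 5.5 (constant along its height) (perimeter = 2·12·5.500·sin(180°/12) = 34.16 mm); the cube at (4.5, -2.5) (footprint 17.5×6) is included at this height (perimeter 47.00 mm); Subtracting the remaining from the first: starting from the 29×15.5 cube, the r=5.5 cylinder at (-4, 8.5) partially overlaps it — only the 6.81 mm² overlap (of its 90.75 mm²) is removed, clipping the outline; the 17.5×6 cube at (4.5, -2.5) partially overlaps it — only the 61.25 mm² overlap (of its 105.00 mm²) is removed, clipping the outline — boundary = 96.83 mm. Overall, the cross-section is a single solid region. Total boundary length (outer) = 96.83 mm.

96.83 mm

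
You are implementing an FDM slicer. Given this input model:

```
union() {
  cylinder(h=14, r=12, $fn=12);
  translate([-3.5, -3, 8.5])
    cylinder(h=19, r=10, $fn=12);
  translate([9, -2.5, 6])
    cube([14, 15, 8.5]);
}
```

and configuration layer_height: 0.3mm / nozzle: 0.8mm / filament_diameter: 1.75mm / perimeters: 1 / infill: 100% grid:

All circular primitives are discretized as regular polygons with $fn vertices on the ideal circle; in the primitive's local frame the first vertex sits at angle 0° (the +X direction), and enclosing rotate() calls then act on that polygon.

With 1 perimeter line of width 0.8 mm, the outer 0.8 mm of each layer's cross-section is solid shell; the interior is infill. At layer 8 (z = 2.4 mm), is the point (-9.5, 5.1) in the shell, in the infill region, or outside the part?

infill

At z = 2.4 mm: the r=12 cylinder gives a regular 12-gon of circumradius 12 (constant along its height); the cylinder at (-3.5, -3) is absent (z outside [8.5, 27.5]); the cube at (9, -2.5) is not intersected at this z (z outside [6, 14.5]); Merging all regions: only the r=12 cylinder is present, so the union is just that shape — 1 connected region. Overall, the cross-section is a single solid region. The nearest boundary edge runs (-10.39, 6.00)→(-12.00, 0.00); distance from the point to it = 1.09 mm. The point is inside the cross-section and 1.09 mm from the nearest boundary — more than the 0.8 mm shell width (1 × 0.8), so it's in the infill interior.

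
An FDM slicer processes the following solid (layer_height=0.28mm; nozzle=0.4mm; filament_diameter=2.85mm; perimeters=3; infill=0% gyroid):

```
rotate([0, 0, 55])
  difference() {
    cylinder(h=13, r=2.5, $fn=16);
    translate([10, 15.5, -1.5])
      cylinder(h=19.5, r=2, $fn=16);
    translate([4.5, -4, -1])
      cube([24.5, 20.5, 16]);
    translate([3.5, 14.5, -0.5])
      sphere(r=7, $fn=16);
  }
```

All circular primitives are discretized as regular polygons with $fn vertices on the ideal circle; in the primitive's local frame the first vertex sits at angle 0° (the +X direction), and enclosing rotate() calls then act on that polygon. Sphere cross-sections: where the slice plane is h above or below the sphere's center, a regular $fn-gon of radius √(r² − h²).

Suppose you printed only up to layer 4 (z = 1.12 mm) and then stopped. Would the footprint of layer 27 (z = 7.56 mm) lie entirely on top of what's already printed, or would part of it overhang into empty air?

Compare the two slices. At z = 1.12: the r=2.5 cylinder gives a regular 16-gon of circumradius 2.5 (constant along its height) (area = (16/2)·2.500²·sin(360°/16) = 19.13 mm²); the cylinder at (10, 15.5): section is a regular 16-gon, circumradius r=2 (area = (16/2)·2.000²·sin(360°/16) = 12.25 mm²); the cube at (4.5, -4) is present — its section is the full 24.5×20.5 rectangle (area 502.25 mm²); the sphere at (3.5, 14.5): section is a regular 16-gon, circumradius = √(r²−h²) = √(7²−1.62²) = 6.810 (area = (16/2)·6.810²·sin(360°/16) = 141.98 mm²); Taking the first minus the rest: starting from the r=2.5 cylinder (19.13 mm²), the r=2 cylinder at (10, 15.5) misses the remaining region (no effect); the 24.5×20.5 cube at (4.5, -4) misses the remaining region (no effect); the r=7 sphere at (3.5, 14.5) misses the remaining region (no effect) — area = 19.13 mm²; (whole slice rotated 55° about Z — lengths, areas and connectivity unchanged). At z = 7.56: the cylinder: section is a regular 16-gon, circumradius r=2.5 (area = (16/2)·2.500²·sin(360°/16) = 19.13 mm²); the cylinder at (10, 15.5): section is a regular 16-gon, circumradius r=2 (area = (16/2)·2.000²·sin(360°/16) = 12.25 mm²); the cube at (4.5, -4) is present — its section is the full 24.5×20.5 rectangle (area 502.25 mm²); the sphere at (3.5, 14.5) does not reach this height (|z−center|=8.060 > r=7); Subtracting the remaining from the first: starting from the r=2.5 cylinder (19.13 mm²), the r=2 cylinder at (10, 15.5) misses the remaining region (no effect); the 24.5×20.5 cube at (4.5, -4) misses the remaining region (no effect) — area = 19.13 mm²; (whole slice rotated 55° about Z — lengths, areas and connectivity unchanged). Checking containment: the cross-section at z = 7.56 is a subset of the cross-section at z = 1.12.

entirely on top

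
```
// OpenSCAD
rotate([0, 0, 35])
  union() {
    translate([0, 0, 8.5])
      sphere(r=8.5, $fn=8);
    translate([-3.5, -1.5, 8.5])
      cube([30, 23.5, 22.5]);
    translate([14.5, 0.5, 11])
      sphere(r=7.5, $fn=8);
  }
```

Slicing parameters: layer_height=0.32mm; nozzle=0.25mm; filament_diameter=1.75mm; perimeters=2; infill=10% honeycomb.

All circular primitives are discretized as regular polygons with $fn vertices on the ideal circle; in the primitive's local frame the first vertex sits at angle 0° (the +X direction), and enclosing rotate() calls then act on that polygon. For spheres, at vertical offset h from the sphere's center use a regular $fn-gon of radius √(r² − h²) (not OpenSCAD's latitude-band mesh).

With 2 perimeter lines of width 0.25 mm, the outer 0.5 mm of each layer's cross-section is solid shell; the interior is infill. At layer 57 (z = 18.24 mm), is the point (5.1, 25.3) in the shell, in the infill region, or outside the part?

At z = 18.24 mm: the sphere is not intersected at this z (|z−center|=9.740 > r=8.5); the cube at (-3.5, -1.5) is present — its section is the full 30×23.5 rectangle; the r=7.5 sphere at (14.5, 0.5) contributes a regular 8-gon of circumradius √(7.5²−7.24²) = 1.958; Merging all regions: the r=7.5 sphere at (14.5, 0.5) lies entirely inside the 30×23.5 cube at (-3.5, -1.5), so the union is just the 30×23.5 cube at (-3.5, -1.5) — 1 connected region; (rotated 35° about Z; rotation is an isometry so areas/perimeters/island counts are preserved). Overall, the cross-section is a single solid region. Undo the 35° rotation: the query point maps to (18.689, 17.799) in the un-rotated model frame. The nearest boundary edge runs (-3.50, 22.00)→(26.50, 22.00); distance from the point to it = 4.20 mm. The point is inside the cross-section and 4.20 mm from the nearest boundary — more than the 0.5 mm shell width (2 × 0.25), so it's in the infill interior.

infill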